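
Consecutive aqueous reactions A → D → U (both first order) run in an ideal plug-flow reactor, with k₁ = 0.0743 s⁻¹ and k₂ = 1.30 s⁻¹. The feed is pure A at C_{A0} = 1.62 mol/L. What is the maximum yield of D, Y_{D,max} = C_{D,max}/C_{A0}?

Evaluating C_D at τ_opt = ln(k₂/k₁)/(k₂−k₁) gives C_{D,max}/C_{A0} = (k₁/k₂)^[k₂/(k₂−k₁)].
= (0.0743/1.30)^(1.30/(1.30−0.0743)) = (0.05715)^(1.061) = 0.04805.

0.0481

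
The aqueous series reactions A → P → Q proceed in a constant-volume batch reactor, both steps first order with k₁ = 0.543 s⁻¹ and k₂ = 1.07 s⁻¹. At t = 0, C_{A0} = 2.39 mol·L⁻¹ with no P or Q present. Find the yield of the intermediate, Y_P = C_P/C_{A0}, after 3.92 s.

Solving the coupled first-order balances gives C_P(t) = [k₁/(k₂−k₁)]·C_{A0}·(e^(−k₁t) − e^(−k₂t)).
e^(−k₁t) = e^(−0.543×3.92) = e^(−2.129) = 0.1190; e^(−k₂t) = e^(−4.194) = 0.01508.
C_P = 0.543×2.39/(1.07−0.543) × (0.1190−0.01508) = 2.463×0.1039 = 0.2559 mol·L⁻¹.
Y_P = C_P/C_{A0} = 0.2559/2.39 = 0.107.

0.107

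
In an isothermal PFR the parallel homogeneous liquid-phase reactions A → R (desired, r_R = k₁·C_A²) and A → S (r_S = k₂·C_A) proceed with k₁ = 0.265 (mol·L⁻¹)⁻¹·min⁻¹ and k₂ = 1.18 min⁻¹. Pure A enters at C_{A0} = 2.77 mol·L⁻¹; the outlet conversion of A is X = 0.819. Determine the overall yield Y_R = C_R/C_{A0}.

C_A = C_{A0}(1−X) = 0.5014 mol·L⁻¹.
Along a PFR/batch, dC_S/dC_A = −r_S/(r_R+r_S) = −k₂/(k₂+k₁·C_A).
Integrating from C_{A0} to C_A: C_S = (1.18/0.265)·ln[(1.18+0.265·2.77)/(1.18+0.265·0.501)] = 4.453·ln(1.914/1.313) = 1.679 mol·L⁻¹.
Then C_R = (C_{A0}−C_A) − C_S = 2.269 − 1.679 = 0.5899 mol·L⁻¹.
Y_R = C_R/C_{A0} = 0.5899/2.77 = 0.213.

0.213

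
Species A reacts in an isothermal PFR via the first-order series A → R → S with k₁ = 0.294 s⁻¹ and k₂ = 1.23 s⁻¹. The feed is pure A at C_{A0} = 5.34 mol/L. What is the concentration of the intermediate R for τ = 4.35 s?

0.459 mol/L

Solving the coupled first-order balances gives C_R(τ) = [k₁/(k₂−k₁)]·C_{A0}·(e^(−k₁τ) − e^(−k₂τ)).
e^(−k₁τ) = e^(−0.294×4.35) = e^(−1.279) = 0.2783; e^(−k₂τ) = e^(−5.350) = 0.004746.
C_R = 0.294×5.34/(1.23−0.294) × (0.2783−0.004746) = 1.677×0.2736 = 0.4589 mol/L.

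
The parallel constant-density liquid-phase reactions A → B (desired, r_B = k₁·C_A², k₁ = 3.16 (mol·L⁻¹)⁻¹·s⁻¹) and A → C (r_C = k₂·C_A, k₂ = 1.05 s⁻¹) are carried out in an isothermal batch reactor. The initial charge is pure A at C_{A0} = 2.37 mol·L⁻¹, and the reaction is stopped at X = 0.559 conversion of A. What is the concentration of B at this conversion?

C_A = C_{A0}(1−X) = 1.045 mol·L⁻¹.
Along a PFR/batch, dC_C/dC_A = −r_C/(r_B+r_C) = −k₂/(k₂+k₁·C_A).
Integrating from C_{A0} to C_A: C_C = (1.05/3.16)·ln[(1.05+3.16·2.37)/(1.05+3.16·1.05)] = 0.3323·ln(8.539/4.353) = 0.2239 mol·L⁻¹.
Then C_B = (C_{A0}−C_A) − C_C = 1.325 − 0.2239 = 1.101 mol·L⁻¹.

1.10 mol·L⁻¹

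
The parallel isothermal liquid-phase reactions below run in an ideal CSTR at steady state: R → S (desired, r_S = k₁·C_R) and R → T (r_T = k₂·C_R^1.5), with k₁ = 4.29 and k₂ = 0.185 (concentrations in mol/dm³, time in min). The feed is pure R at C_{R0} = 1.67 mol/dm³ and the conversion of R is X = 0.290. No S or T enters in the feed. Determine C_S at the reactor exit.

Exit C_R = C_{R0}(1−X) = 1.67×0.710 = 1.186 mol/dm³.
In a CSTR the entire volume is at exit conditions, so r_S = 4.29×1.186 = 5.087 and r_T = 0.185×1.186^1.5 = 0.2389.
Fraction of consumed R going to S: r_S/(r_S+r_T) = 0.9551.
C_S = 0.9551·C_{R0}·X = 0.9551×1.67×0.290 = 0.463 mol/dm³.

0.463 mol/dm³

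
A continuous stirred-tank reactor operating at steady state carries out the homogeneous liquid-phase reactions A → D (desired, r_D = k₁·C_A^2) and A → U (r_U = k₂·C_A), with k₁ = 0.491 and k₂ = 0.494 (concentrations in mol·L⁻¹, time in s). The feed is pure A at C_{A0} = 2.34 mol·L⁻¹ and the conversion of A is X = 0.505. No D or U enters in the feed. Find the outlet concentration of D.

Exit C_A = C_{A0}(1−X) = 2.34×0.495 = 1.158 mol·L⁻¹.
In a CSTR the entire volume is at exit conditions, so r_D = 0.491×1.158^2 = 0.6588 and r_U = 0.494×1.158 = 0.5722.
Fraction of consumed A going to D: r_D/(r_D+r_U) = 0.5352.
C_D = 0.5352·C_{A0}·X = 0.5352×2.34×0.505 = 0.632 mol·L⁻¹.

0.632 mol·L⁻¹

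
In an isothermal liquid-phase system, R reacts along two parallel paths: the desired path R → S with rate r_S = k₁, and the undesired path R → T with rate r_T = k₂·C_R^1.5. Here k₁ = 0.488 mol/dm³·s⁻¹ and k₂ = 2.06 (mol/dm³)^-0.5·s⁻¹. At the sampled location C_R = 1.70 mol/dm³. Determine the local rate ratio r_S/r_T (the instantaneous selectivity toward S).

0.107

S_{S/T} = r_S/r_T = (k₁)/(k₂·C_R^1.5) = (k₁/k₂)·C_R^-1.5.
= (0.488) / (2.06×1.700^1.5) = 0.4880/4.566 = 0.107.
The undesired path is higher order in R, so low C_R (CSTR or dilute feed) favours S.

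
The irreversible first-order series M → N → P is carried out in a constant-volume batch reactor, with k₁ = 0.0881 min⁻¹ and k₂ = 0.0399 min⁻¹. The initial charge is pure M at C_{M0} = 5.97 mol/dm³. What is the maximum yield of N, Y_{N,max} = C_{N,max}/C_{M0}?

At the optimum, C_{N,max}/C_{M0} = (k₁/k₂)^[k₂/(k₂−k₁)].
= (0.0881/0.0399)^(0.0399/(0.0399−0.0881)) = (2.208)^(-0.8278) = 0.5191.

0.519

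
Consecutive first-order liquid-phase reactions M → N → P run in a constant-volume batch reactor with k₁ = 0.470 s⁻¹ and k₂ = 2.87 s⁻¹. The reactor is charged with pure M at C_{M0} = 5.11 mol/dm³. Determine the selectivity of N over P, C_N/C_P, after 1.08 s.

For first-order series with pure M initially, C_N(t) = k₁C_{M0}/(k₂−k₁)·(e^(−k₁t) − e^(−k₂t)).
e^(−k₁t) = e^(−0.470×1.08) = e^(−0.5076) = 0.6019; e^(−k₂t) = e^(−3.100) = 0.04507.
C_N = 0.470×5.11/(2.87−0.470) × (0.6019−0.04507) = 1.001×0.5569 = 0.5573 mol/dm³.
C_M = C_{M0}e^(−k₁t) = 3.076 mol/dm³, so C_P = C_{M0}−C_M−C_N = 1.477 mol/dm³; C_N/C_P = 0.377.

0.377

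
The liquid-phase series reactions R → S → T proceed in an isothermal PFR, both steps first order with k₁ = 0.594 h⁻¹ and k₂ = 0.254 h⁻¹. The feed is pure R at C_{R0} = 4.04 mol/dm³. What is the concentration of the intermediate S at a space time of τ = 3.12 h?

For first-order series with pure R initially, C_S(τ) = k₁C_{R0}/(k₂−k₁)·(e^(−k₁τ) − e^(−k₂τ)).
e^(−k₁τ) = e^(−0.594×3.12) = e^(−1.853) = 0.1567; e^(−k₂τ) = e^(−0.7925) = 0.4527.
C_S = 0.594×4.04/(0.254−0.594) × (0.1567−0.4527) = (-7.058)×(-0.2960) = 2.089 mol/dm³.

2.09 mol/dm³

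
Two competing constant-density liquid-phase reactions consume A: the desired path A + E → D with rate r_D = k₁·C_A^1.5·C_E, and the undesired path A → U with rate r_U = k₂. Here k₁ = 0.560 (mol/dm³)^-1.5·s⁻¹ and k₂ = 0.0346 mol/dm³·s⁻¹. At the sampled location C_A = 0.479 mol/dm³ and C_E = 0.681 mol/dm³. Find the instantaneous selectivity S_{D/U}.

3.65

S_{D/U} = r_D/r_U = (k₁·C_A^1.5·C_E)/(k₂) = (k₁/k₂)·C_A^1.5·C_E.
= (0.560×0.4790^1.5×0.6810) / (0.0346) = 0.1264/0.03460 = 3.65.
Since the desired path is higher order in A, keeping C_A high (PFR or concentrated feed) favours D.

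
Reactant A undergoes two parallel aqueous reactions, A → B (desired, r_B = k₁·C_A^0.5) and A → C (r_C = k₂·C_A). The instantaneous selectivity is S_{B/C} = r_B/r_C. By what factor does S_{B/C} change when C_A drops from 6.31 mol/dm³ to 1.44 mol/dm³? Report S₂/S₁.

S_{B/C} = (k₁/k₂)·C_A^-0.5, so S₂/S₁ = (C_{A,2}/C_{A,1})^-0.5.
= (1.44/6.31)^(-0.5) = (0.2282)^(-0.5) = 2.09.
Selectivity toward B rises as C_A falls — low-concentration operation is favoured.

2.09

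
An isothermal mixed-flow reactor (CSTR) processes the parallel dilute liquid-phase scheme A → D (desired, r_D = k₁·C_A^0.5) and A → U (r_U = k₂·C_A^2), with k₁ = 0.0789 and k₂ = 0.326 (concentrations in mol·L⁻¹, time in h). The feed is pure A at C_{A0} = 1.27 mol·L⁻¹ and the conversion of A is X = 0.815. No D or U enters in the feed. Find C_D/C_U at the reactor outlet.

2.13

Exit C_A = C_{A0}(1−X) = 1.27×0.185 = 0.2350 mol·L⁻¹.
In a CSTR the entire volume is at exit conditions, so r_D = 0.0789×0.2350^0.5 = 0.03824 and r_U = 0.326×0.2350^2 = 0.01800.
Overall selectivity = C_D/C_U = r_Dτ/(r_Uτ) = r_D/r_U = 2.13.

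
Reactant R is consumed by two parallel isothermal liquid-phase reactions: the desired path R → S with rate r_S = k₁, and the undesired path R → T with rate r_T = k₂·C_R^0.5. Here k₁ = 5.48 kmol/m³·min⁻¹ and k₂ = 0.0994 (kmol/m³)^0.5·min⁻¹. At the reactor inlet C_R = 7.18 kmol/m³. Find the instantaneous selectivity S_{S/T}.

S_{S/T} = r_S/r_T = (k₁)/(k₂·C_R^0.5) = (k₁/k₂)·C_R^-0.5.
= (5.48) / (0.0994×7.180^0.5) = 5.480/0.2663 = 20.6.
The undesired path is higher order in R, so low C_R (CSTR or dilute feed) favours S.

20.6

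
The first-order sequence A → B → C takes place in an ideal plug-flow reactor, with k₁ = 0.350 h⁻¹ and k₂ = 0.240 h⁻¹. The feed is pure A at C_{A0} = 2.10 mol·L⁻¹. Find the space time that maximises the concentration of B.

For first-order series the maximum of C_B occurs at τ_opt = ln(k₂/k₁)/(k₂−k₁).
= ln(0.240/0.350)/(0.240−0.350) = ln(0.6857)/-0.1100 = -0.3773/-0.1100 = 3.43 h.

3.43 h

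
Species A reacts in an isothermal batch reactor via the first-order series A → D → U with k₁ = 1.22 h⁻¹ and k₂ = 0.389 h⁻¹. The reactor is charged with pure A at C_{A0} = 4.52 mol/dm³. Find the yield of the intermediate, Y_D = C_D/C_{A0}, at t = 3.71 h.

Solving the coupled first-order balances gives C_D(t) = [k₁/(k₂−k₁)]·C_{A0}·(e^(−k₁t) − e^(−k₂t)).
e^(−k₁t) = e^(−1.22×3.71) = e^(−4.526) = 0.01082; e^(−k₂t) = e^(−1.443) = 0.2362.
C_D = 1.22×4.52/(0.389−1.22) × (0.01082−0.2362) = (-6.636)×(-0.2254) = 1.495 mol/dm³.
Y_D = C_D/C_{A0} = 1.495/4.52 = 0.331.

0.331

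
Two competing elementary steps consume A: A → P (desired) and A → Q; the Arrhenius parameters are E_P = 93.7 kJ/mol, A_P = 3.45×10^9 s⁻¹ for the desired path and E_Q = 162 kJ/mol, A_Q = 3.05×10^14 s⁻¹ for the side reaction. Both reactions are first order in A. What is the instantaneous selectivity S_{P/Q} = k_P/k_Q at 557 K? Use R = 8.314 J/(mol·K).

28.8

Since both paths have the same order in A, the concentration cancels and S_{P/Q} = k_P/k_Q = (A_P/A_Q)·exp[(E_Q−E_P)/(RT)].
(E_Q−E_P)/(RT) = (162−93.7)×10³/(8.314×557) = 68300/4631 = 14.75.
k_P/k_Q = (3.45×10^9/3.05×10^14)·exp(14.75) = 1.131×10^-5 × 2.543×10^6 = 28.8.
Since E_P < E_Q, lowering the temperature improves selectivity toward P.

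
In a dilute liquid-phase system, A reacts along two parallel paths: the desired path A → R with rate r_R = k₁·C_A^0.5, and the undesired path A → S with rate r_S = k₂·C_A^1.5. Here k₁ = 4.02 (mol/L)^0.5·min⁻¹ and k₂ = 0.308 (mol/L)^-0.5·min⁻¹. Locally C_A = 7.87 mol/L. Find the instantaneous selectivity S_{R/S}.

S_{R/S} = r_R/r_S = (k₁·C_A^0.5)/(k₂·C_A^1.5) = (k₁/k₂)·C_A⁻¹.
= (4.02×7.870^0.5) / (0.308×7.870^1.5) = 11.28/6.800 = 1.66.
The undesired path is higher order in A, so low C_A (CSTR or dilute feed) favours R.

1.66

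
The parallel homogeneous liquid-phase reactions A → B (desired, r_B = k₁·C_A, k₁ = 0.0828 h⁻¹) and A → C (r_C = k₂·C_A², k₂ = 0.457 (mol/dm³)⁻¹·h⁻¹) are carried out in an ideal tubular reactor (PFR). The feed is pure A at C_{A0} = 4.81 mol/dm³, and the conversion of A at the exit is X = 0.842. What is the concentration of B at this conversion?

0.302 mol/dm³

C_A = C_{A0}(1−X) = 0.7600 mol/dm³.
Along a PFR/batch, dC_B/dC_A = −r_B/(r_B+r_C) = −k₁/(k₁+k₂·C_A).
Integrating from C_{A0} to C_A: C_B = (0.0828/0.457)·ln[(0.0828+0.457·4.81)/(0.0828+0.457·0.760)] = 0.1812·ln(2.281/0.4301) = 0.3023 mol/dm³.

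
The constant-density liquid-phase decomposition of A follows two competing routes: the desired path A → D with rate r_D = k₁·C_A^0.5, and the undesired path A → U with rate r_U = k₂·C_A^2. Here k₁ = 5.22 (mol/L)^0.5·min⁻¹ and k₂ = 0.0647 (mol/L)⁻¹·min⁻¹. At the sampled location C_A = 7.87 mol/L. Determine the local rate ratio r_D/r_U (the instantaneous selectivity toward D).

3.65

S_{D/U} = r_D/r_U = (k₁·C_A^0.5)/(k₂·C_A^2) = (k₁/k₂)·C_A^-1.5.
= (5.22×7.870^0.5) / (0.0647×7.870^2) = 14.64/4.007 = 3.65.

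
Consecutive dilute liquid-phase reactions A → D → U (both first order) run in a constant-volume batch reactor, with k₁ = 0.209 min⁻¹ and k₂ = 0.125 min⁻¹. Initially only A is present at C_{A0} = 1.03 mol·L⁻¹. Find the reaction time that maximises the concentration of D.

The intermediate peaks when r₁ = r₂, i.e. k₁e^(−k₁t) = k₂e^(−k₂t), giving t_opt = ln(k₂/k₁)/(k₂−k₁).
= ln(0.125/0.209)/(0.125−0.209) = ln(0.5981)/-0.08400 = -0.5140/-0.08400 = 6.12 min.

6.12 min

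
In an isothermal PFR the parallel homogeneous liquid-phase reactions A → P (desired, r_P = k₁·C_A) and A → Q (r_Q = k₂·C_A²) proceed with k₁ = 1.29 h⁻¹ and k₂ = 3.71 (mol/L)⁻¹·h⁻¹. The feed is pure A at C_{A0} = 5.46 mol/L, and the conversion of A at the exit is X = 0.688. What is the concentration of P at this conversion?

C_A = C_{A0}(1−X) = 1.704 mol/L.
Along a PFR/batch, dC_P/dC_A = −r_P/(r_P+r_Q) = −k₁/(k₁+k₂·C_A).
Integrating from C_{A0} to C_A: C_P = (1.29/3.71)·ln[(1.29+3.71·5.46)/(1.29+3.71·1.70)] = 0.3477·ln(21.55/7.610) = 0.3619 mol/L.

0.362 mol/L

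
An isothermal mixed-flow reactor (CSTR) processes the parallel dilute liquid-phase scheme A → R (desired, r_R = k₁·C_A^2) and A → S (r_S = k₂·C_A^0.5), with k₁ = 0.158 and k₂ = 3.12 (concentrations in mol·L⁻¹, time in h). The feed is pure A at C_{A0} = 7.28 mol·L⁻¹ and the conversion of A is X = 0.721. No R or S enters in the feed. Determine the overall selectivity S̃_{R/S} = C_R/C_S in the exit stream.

Exit C_A = C_{A0}(1−X) = 7.28×0.279 = 2.031 mol·L⁻¹.
Rates in a CSTR are evaluated at the outlet concentration: r_R = 0.158×2.031^2 = 0.6518, r_S = 3.12×2.031^0.5 = 4.447.
Overall selectivity = C_R/C_S = r_Rτ/(r_Sτ) = r_R/r_S = 0.147.

0.147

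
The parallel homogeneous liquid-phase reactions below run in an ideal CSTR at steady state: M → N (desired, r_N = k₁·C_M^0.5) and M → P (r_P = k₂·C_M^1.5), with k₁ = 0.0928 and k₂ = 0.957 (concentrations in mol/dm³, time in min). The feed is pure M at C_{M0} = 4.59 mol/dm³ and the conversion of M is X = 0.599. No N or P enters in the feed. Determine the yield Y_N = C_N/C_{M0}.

0.0300

Exit C_M = C_{M0}(1−X) = 4.59×0.401 = 1.841 mol/dm³.
In a CSTR the entire volume is at exit conditions, so r_N = 0.0928×1.841^0.5 = 0.1259 and r_P = 0.957×1.841^1.5 = 2.390.
Fraction of consumed M going to N: r_N/(r_N+r_P) = 0.05005.
C_N = 0.05005·C_{M0}·X = 0.05005×4.59×0.599 = 0.138 mol/dm³; Y_N = C_N/C_{M0} = 0.0300.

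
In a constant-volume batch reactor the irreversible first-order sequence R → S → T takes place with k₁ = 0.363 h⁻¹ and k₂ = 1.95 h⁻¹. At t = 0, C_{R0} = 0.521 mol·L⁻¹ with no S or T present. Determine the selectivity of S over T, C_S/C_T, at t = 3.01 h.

0.129

For first-order series with pure R initially, C_S(t) = k₁C_{R0}/(k₂−k₁)·(e^(−k₁t) − e^(−k₂t)).
e^(−k₁t) = e^(−0.363×3.01) = e^(−1.093) = 0.3353; e^(−k₂t) = e^(−5.869) = 0.002824.
C_S = 0.363×0.521/(1.95−0.363) × (0.3353−0.002824) = 0.1192×0.3325 = 0.03963 mol·L⁻¹.
C_R = C_{R0}e^(−k₁t) = 0.1747 mol·L⁻¹, so C_T = C_{R0}−C_R−C_S = 0.3067 mol·L⁻¹; C_S/C_T = 0.129.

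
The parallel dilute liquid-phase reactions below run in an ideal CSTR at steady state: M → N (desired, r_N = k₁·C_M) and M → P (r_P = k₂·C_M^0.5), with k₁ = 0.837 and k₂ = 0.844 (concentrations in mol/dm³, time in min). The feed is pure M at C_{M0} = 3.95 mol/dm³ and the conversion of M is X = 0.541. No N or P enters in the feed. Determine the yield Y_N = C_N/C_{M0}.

0.309

Exit C_M = C_{M0}(1−X) = 3.95×0.459 = 1.813 mol/dm³.
A CSTR operates uniformly at the exit composition, giving r_N = 1.518 and r_P = 1.136 (each k·C_M^n at C_M = 1.813).
Fraction of consumed M going to N: r_N/(r_N+r_P) = 0.5718.
C_N = 0.5718·C_{M0}·X = 0.5718×3.95×0.541 = 1.22 mol/dm³; Y_N = C_N/C_{M0} = 0.309.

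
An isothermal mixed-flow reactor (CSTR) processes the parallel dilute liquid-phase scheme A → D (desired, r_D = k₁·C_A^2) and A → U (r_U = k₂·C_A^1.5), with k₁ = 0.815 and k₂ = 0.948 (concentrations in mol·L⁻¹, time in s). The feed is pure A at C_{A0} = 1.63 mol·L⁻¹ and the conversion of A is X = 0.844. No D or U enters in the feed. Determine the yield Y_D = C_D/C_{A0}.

0.255

Exit C_A = C_{A0}(1−X) = 1.63×0.156 = 0.2543 mol·L⁻¹.
In a CSTR the entire volume is at exit conditions, so r_D = 0.815×0.2543^2 = 0.05270 and r_U = 0.948×0.2543^1.5 = 0.1216.
Fraction of consumed A going to D: r_D/(r_D+r_U) = 0.3024.
C_D = 0.3024·C_{A0}·X = 0.3024×1.63×0.844 = 0.416 mol·L⁻¹; Y_D = C_D/C_{A0} = 0.255.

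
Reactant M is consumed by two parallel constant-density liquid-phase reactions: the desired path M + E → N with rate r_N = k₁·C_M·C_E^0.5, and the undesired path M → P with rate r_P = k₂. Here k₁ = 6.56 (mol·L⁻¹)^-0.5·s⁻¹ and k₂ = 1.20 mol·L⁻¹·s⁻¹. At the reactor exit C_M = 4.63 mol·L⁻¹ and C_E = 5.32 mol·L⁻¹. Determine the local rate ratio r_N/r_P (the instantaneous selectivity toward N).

S_{N/P} = r_N/r_P = (k₁·C_M·C_E^0.5)/(k₂) = (k₁/k₂)·C_M·C_E^0.5.
= (6.56×4.630×5.320^0.5) / (1.20) = 70.06/1.200 = 58.4.
Since the desired path is higher order in M, keeping C_M high (PFR or concentrated feed) favours N.

58.4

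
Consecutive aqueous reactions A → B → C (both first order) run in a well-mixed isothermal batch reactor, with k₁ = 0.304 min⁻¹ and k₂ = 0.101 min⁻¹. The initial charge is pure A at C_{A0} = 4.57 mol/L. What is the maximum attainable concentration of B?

2.64 mol/L

At the optimum, C_{B,max}/C_{A0} = (k₁/k₂)^[k₂/(k₂−k₁)].
= (0.304/0.101)^(0.101/(0.101−0.304)) = (3.010)^(-0.4975) = 0.5780.
C_{B,max} = 0.5780×4.57 = 2.64 mol/L.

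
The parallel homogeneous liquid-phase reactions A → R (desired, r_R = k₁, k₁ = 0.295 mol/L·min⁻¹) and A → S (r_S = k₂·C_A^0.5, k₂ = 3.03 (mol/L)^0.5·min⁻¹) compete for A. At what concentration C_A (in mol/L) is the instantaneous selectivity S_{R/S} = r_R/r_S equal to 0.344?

0.0801 mol/L

S_{R/S} = (k₁/k₂)·C_A^-0.5 ⇒ C_A = (S·k₂/k₁)^(-2).
= (0.344×3.03/0.295)^(-2) = (3.533)^(-2) = 0.0801 mol/L.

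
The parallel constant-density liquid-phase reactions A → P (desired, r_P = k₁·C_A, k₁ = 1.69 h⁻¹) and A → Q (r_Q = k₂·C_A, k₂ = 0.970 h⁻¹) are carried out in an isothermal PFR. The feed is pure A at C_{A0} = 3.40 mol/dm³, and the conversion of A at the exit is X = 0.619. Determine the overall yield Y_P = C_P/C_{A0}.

0.393

C_A = C_{A0}(1−X) = 1.295 mol/dm³.
Both paths are first order in A, so the instantaneous fraction to P is constant: dC_P/d(−C_A) = k₁/(k₁+k₂) = 0.6353.
C_P = 0.6353·(C_{A0}−C_A) = 0.6353×2.105 = 1.34 mol/dm³.
Y_P = C_P/C_{A0} = 1.337/3.40 = 0.393.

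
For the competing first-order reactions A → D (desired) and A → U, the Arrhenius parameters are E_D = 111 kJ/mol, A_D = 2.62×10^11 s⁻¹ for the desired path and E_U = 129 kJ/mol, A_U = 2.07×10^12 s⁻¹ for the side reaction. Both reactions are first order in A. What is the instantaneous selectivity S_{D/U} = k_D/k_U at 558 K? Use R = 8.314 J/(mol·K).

k_D/k_U = (A_D/A_U)·exp[−(E_D−E_U)/(RT)] = (A_D/A_U)·exp[(E_U−E_D)/(RT)].
(E_U−E_D)/(RT) = (129−111)×10³/(8.314×558) = 18000/4639 = 3.880.
k_D/k_U = (2.62×10^11/2.07×10^12)·exp(3.880) = 0.1266 × 48.42 = 6.13.

6.13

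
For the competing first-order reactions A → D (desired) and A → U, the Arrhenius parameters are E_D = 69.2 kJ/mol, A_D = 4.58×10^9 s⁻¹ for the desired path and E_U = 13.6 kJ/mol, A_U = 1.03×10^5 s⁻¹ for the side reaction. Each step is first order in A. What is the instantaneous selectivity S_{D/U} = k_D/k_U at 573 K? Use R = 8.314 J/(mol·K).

With equal orders, S_{D/U} = k_D/k_U = (A_D/A_U)·exp[(E_U−E_D)/(RT)].
(E_U−E_D)/(RT) = (13.6−69.2)×10³/(8.314×573) = -55600/4764 = -11.67.
k_D/k_U = (4.58×10^9/1.03×10^5)·exp(-11.67) = 44466 × 8.537×10^-6 = 0.380.
Since E_D > E_U, raising the temperature improves selectivity toward D.

0.380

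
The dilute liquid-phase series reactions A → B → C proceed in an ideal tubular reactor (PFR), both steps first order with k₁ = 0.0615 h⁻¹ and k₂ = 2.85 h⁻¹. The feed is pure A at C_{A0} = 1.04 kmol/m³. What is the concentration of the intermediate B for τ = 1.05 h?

The intermediate concentration in a first-order A→B→C sequence is C_B = k₁C_{A0}(e^(−k₁τ) − e^(−k₂τ))/(k₂−k₁).
e^(−k₁τ) = e^(−0.0615×1.05) = e^(−0.06458) = 0.9375; e^(−k₂τ) = e^(−2.993) = 0.05016.
C_B = 0.0615×1.04/(2.85−0.0615) × (0.9375−0.05016) = 0.02294×0.8873 = 0.02035 kmol/m³.

0.0204 kmol/m³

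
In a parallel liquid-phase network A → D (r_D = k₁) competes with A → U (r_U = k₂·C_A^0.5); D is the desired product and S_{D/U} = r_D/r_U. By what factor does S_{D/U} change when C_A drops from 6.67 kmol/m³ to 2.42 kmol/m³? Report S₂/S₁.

S_{D/U} = (k₁/k₂)·C_A^-0.5, so S₂/S₁ = (C_{A,2}/C_{A,1})^-0.5.
= (2.42/6.67)^(-0.5) = (0.3628)^(-0.5) = 1.66.

1.66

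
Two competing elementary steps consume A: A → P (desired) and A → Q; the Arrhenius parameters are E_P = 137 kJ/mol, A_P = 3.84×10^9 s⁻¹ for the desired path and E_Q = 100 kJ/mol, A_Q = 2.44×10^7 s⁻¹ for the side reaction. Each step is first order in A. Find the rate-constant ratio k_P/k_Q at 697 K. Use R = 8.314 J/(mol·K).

With equal orders, S_{P/Q} = k_P/k_Q = (A_P/A_Q)·exp[(E_Q−E_P)/(RT)].
(E_Q−E_P)/(RT) = (100−137)×10³/(8.314×697) = -37000/5795 = -6.385.
k_P/k_Q = (3.84×10^9/2.44×10^7)·exp(-6.385) = 157.4 × 0.001687 = 0.265.

0.265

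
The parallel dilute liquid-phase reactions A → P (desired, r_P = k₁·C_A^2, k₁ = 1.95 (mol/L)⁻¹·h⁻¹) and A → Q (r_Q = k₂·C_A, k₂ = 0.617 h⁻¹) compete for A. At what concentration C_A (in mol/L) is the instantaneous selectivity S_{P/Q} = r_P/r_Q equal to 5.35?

1.69 mol/L

S_{P/Q} = (k₁/k₂)·C_A ⇒ C_A = S·k₂/k₁.
= 5.35×0.617/1.95 = 1.69 mol/L.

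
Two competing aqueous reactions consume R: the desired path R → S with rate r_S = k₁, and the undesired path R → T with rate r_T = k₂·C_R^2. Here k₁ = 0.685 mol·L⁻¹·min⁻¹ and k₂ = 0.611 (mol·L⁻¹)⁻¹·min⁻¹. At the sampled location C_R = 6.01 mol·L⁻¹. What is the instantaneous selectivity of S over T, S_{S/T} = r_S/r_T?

S_{S/T} = r_S/r_T = (k₁)/(k₂·C_R^2) = (k₁/k₂)·C_R^-2.
= (0.685) / (0.611×6.010^2) = 0.6850/22.07 = 0.0310.
The undesired path is higher order in R, so low C_R (CSTR or dilute feed) favours S.

0.0310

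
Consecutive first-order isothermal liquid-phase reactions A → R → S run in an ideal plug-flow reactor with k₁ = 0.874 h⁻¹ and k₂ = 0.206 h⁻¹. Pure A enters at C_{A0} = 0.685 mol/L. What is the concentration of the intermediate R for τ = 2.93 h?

For first-order series with pure A initially, C_R(τ) = k₁C_{A0}/(k₂−k₁)·(e^(−k₁τ) − e^(−k₂τ)).
e^(−k₁τ) = e^(−0.874×2.93) = e^(−2.561) = 0.07724; e^(−k₂τ) = e^(−0.6036) = 0.5469.
C_R = 0.874×0.685/(0.206−0.874) × (0.07724−0.5469) = (-0.8962)×(-0.4696) = 0.4209 mol/L.

0.421 mol/L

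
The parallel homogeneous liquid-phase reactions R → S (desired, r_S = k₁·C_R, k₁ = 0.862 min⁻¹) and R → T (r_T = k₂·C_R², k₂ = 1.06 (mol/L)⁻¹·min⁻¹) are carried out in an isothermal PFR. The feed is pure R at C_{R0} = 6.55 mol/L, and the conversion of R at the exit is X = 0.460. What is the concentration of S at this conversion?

0.428 mol/L

C_R = C_{R0}(1−X) = 3.537 mol/L.
Along a PFR/batch, dC_S/dC_R = −r_S/(r_S+r_T) = −k₁/(k₁+k₂·C_R).
Integrating from C_{R0} to C_R: C_S = (0.862/1.06)·ln[(0.862+1.06·6.55)/(0.862+1.06·3.54)] = 0.8132·ln(7.805/4.611) = 0.4280 mol/L.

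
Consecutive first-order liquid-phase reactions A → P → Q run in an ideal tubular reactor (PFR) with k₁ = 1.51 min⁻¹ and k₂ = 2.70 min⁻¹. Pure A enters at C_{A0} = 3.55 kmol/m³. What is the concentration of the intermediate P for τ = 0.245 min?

The intermediate concentration in a first-order A→B→C sequence is C_P = k₁C_{A0}(e^(−k₁τ) − e^(−k₂τ))/(k₂−k₁).
e^(−k₁τ) = e^(−1.51×0.245) = e^(−0.3700) = 0.6908; e^(−k₂τ) = e^(−0.6615) = 0.5161.
C_P = 1.51×3.55/(2.70−1.51) × (0.6908−0.5161) = 4.505×0.1747 = 0.7869 kmol/m³.

0.787 kmol/m³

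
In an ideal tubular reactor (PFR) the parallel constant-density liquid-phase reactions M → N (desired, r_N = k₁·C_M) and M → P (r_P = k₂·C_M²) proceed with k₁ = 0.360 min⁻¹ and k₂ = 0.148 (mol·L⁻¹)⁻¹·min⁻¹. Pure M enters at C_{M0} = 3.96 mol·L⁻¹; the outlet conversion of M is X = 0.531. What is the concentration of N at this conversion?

C_M = C_{M0}(1−X) = 1.857 mol·L⁻¹.
Along a PFR/batch, dC_N/dC_M = −r_N/(r_N+r_P) = −k₁/(k₁+k₂·C_M).
Integrating from C_{M0} to C_M: C_N = (0.360/0.148)·ln[(0.360+0.148·3.96)/(0.360+0.148·1.86)] = 2.432·ln(0.9461/0.6349) = 0.9703 mol·L⁻¹.

0.970 mol·L⁻¹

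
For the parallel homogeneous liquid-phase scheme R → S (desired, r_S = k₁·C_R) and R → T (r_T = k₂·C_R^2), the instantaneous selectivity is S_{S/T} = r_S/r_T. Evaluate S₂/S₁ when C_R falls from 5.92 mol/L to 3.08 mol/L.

S_{S/T} = (k₁/k₂)·C_R⁻¹, so S₂/S₁ = (C_{R,2}/C_{R,1})⁻¹.
= 5.92/3.08 = 1.92.
Selectivity toward S rises as C_R falls — low-concentration operation is favoured.

1.92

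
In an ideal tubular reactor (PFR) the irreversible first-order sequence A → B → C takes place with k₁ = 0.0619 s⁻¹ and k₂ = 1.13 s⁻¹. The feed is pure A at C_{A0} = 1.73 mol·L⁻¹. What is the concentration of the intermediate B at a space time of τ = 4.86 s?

For first-order series with pure A initially, C_B(τ) = k₁C_{A0}/(k₂−k₁)·(e^(−k₁τ) − e^(−k₂τ)).
e^(−k₁τ) = e^(−0.0619×4.86) = e^(−0.3008) = 0.7402; e^(−k₂τ) = e^(−5.492) = 0.004120.
C_B = 0.0619×1.73/(1.13−0.0619) × (0.7402−0.004120) = 0.1003×0.7361 = 0.07380 mol·L⁻¹.

0.0738 mol·L⁻¹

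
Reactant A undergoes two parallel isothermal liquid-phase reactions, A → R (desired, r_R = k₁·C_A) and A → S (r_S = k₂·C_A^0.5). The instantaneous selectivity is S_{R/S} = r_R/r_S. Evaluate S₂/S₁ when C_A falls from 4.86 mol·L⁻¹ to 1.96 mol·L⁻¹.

S_{R/S} = (k₁/k₂)·C_A^0.5, so S₂/S₁ = (C_{A,2}/C_{A,1})^0.5.
= (1.96/4.86)^0.5 = (0.4033)^0.5 = 0.635.
Selectivity toward R falls as C_A falls — high-concentration operation is favoured.

0.635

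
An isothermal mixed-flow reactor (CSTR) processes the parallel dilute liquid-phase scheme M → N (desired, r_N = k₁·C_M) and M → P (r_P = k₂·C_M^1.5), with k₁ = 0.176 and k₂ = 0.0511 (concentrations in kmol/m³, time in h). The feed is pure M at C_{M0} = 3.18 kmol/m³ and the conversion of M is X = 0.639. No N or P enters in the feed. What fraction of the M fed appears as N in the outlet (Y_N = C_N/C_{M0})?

Exit C_M = C_{M0}(1−X) = 3.18×0.361 = 1.148 kmol/m³.
A CSTR operates uniformly at the exit composition, giving r_N = 0.2020 and r_P = 0.06285 (each k·C_M^n at C_M = 1.148).
Fraction of consumed M going to N: r_N/(r_N+r_P) = 0.7627.
C_N = 0.7627·C_{M0}·X = 0.7627×3.18×0.639 = 1.55 kmol/m³; Y_N = C_N/C_{M0} = 0.487.

0.487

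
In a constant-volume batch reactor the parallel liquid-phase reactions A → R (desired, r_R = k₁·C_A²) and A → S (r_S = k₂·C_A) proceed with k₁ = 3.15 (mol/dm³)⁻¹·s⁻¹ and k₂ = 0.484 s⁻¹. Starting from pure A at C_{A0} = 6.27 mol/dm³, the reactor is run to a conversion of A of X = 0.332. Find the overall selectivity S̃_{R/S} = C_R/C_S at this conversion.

33.6

C_A = C_{A0}(1−X) = 4.188 mol/dm³.
Along a PFR/batch, dC_S/dC_A = −r_S/(r_R+r_S) = −k₂/(k₂+k₁·C_A).
Integrating from C_{A0} to C_A: C_S = (0.484/3.15)·ln[(0.484+3.15·6.27)/(0.484+3.15·4.19)] = 0.1537·ln(20.23/13.68) = 0.06018 mol/dm³.
Then C_R = (C_{A0}−C_A) − C_S = 2.082 − 0.06018 = 2.021 mol/dm³.
S̃_{R/S} = C_R/C_S = 2.021/0.06018 = 33.6.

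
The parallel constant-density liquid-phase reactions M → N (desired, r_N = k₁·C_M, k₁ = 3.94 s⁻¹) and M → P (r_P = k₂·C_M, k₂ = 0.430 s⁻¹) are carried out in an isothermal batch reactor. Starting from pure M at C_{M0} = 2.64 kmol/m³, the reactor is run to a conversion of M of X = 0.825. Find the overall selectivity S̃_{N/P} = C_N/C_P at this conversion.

C_M = C_{M0}(1−X) = 0.4620 kmol/m³.
Both paths are first order in M, so the instantaneous fraction to N is constant: dC_N/d(−C_M) = k₁/(k₁+k₂) = 0.9016.
C_N = 0.9016·(C_{M0}−C_M) = 0.9016×2.178 = 1.96 kmol/m³.
C_P = (C_{M0}−C_M)−C_N = 0.2143 kmol/m³; S̃_{N/P} = 1.964/0.2143 = 9.16.

9.16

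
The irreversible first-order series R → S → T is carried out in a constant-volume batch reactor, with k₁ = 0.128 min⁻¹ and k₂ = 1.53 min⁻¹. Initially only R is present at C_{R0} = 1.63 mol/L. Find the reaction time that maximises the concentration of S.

1.77 min

The intermediate peaks when r₁ = r₂, i.e. k₁e^(−k₁t) = k₂e^(−k₂t), giving t_opt = ln(k₂/k₁)/(k₂−k₁).
= ln(1.53/0.128)/(1.53−0.128) = ln(11.95)/1.402 = 2.481/1.402 = 1.77 min.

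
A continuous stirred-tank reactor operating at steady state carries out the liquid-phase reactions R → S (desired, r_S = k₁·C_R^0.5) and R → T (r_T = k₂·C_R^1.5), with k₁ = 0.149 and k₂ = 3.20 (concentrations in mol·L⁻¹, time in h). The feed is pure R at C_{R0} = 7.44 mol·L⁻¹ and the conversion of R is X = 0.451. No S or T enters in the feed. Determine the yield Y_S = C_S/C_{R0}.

0.00508

Exit C_R = C_{R0}(1−X) = 7.44×0.549 = 4.085 mol·L⁻¹.
Rates in a CSTR are evaluated at the outlet concentration: r_S = 0.149×4.085^0.5 = 0.3011, r_T = 3.20×4.085^1.5 = 26.42.
Fraction of consumed R going to S: r_S/(r_S+r_T) = 0.01127.
C_S = 0.01127·C_{R0}·X = 0.01127×7.44×0.451 = 0.0378 mol·L⁻¹; Y_S = C_S/C_{R0} = 0.00508.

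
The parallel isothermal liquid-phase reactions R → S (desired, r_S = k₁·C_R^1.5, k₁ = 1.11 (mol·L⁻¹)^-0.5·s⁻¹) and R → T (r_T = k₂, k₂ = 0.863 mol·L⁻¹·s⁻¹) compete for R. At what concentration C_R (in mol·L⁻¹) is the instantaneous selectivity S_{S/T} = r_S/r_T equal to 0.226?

0.314 mol·L⁻¹

S_{S/T} = (k₁/k₂)·C_R^1.5 ⇒ C_R = (S·k₂/k₁)^(1/1.5).
= (0.226×0.863/1.11)^(0.6667) = (0.1757)^(0.6667) = 0.314 mol·L⁻¹.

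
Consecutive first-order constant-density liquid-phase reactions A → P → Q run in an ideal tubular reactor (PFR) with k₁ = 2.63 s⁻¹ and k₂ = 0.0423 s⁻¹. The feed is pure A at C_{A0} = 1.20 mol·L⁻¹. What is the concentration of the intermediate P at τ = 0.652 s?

Solving the coupled first-order balances gives C_P(τ) = [k₁/(k₂−k₁)]·C_{A0}·(e^(−k₁τ) − e^(−k₂τ)).
e^(−k₁τ) = e^(−2.63×0.652) = e^(−1.715) = 0.1800; e^(−k₂τ) = e^(−0.02758) = 0.9728.
C_P = 2.63×1.20/(0.0423−2.63) × (0.1800−0.9728) = (-1.220)×(-0.7928) = 0.9669 mol·L⁻¹.

0.967 mol·L⁻¹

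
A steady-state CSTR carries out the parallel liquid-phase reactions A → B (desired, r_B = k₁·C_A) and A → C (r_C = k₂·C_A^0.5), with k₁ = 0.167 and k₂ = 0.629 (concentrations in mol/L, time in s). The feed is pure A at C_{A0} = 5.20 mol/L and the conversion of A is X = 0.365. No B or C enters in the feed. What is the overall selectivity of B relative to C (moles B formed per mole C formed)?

Exit C_A = C_{A0}(1−X) = 5.20×0.635 = 3.302 mol/L.
In a CSTR the entire volume is at exit conditions, so r_B = 0.167×3.302 = 0.5514 and r_C = 0.629×3.302^0.5 = 1.143.
Overall selectivity = C_B/C_C = r_Bτ/(r_Cτ) = r_B/r_C = 0.482.

0.482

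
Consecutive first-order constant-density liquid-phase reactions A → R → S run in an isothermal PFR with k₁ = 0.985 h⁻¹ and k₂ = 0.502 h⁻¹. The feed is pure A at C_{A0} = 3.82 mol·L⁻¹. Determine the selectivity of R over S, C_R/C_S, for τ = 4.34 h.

0.258

Solving the coupled first-order balances gives C_R(τ) = [k₁/(k₂−k₁)]·C_{A0}·(e^(−k₁τ) − e^(−k₂τ)).
e^(−k₁τ) = e^(−0.985×4.34) = e^(−4.275) = 0.01391; e^(−k₂τ) = e^(−2.179) = 0.1132.
C_R = 0.985×3.82/(0.502−0.985) × (0.01391−0.1132) = (-7.790)×(-0.09928) = 0.7734 mol·L⁻¹.
C_A = C_{A0}e^(−k₁τ) = 0.05315 mol·L⁻¹, so C_S = C_{A0}−C_A−C_R = 2.993 mol·L⁻¹; C_R/C_S = 0.258.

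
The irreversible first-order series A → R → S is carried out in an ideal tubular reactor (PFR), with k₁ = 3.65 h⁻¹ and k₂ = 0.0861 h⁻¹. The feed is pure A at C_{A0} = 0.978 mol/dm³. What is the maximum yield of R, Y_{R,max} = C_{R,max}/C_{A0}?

Evaluating C_R at τ_opt = ln(k₂/k₁)/(k₂−k₁) gives C_{R,max}/C_{A0} = (k₁/k₂)^[k₂/(k₂−k₁)].
= (3.65/0.0861)^(0.0861/(0.0861−3.65)) = (42.39)^(-0.02416) = 0.9135.

0.913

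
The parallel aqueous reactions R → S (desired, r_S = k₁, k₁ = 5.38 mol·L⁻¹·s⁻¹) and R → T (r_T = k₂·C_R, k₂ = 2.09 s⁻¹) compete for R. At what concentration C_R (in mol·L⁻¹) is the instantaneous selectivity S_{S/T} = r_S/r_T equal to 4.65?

0.554 mol·L⁻¹

S_{S/T} = (k₁/k₂)·C_R⁻¹ ⇒ C_R = (S·k₂/k₁)^(-1).
= (4.65×2.09/5.38)^(-1) = (1.806)^(-1) = 0.554 mol·L⁻¹.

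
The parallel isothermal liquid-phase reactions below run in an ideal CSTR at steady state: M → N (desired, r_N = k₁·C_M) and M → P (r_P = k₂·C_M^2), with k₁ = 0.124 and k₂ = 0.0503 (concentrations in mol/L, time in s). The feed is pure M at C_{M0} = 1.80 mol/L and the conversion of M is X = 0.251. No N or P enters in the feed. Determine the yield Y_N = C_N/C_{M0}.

Exit C_M = C_{M0}(1−X) = 1.80×0.749 = 1.348 mol/L.
A CSTR operates uniformly at the exit composition, giving r_N = 0.1672 and r_P = 0.09143 (each k·C_M^n at C_M = 1.348).
Fraction of consumed M going to N: r_N/(r_N+r_P) = 0.6465.
C_N = 0.6465·C_{M0}·X = 0.6465×1.80×0.251 = 0.292 mol/L; Y_N = C_N/C_{M0} = 0.162.

0.162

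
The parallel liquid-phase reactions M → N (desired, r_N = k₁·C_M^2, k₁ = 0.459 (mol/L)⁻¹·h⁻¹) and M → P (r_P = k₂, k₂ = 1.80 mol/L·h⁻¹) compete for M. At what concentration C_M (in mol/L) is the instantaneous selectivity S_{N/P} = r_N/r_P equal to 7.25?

S_{N/P} = (k₁/k₂)·C_M^2 ⇒ C_M = (S·k₂/k₁)^(0.5).
= (7.25×1.80/0.459)^(0.5) = (28.43)^(0.5) = 5.33 mol/L.

5.33 mol/L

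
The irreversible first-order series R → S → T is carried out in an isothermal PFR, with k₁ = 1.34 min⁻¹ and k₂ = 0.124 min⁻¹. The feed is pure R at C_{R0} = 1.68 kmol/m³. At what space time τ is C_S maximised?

Setting dC_S/dτ = 0 gives τ_opt = ln(k₂/k₁)/(k₂−k₁).
= ln(0.124/1.34)/(0.124−1.34) = ln(0.09254)/-1.216 = -2.380/-1.216 = 1.96 min.

1.96 min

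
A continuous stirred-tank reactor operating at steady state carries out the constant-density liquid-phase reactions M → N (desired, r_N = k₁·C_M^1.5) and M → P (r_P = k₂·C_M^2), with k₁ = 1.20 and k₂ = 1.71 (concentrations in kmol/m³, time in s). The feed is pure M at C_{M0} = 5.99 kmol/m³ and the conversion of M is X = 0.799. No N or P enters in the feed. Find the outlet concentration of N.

1.87 kmol/m³

Exit C_M = C_{M0}(1−X) = 5.99×0.201 = 1.204 kmol/m³.
Rates in a CSTR are evaluated at the outlet concentration: r_N = 1.20×1.204^1.5 = 1.585, r_P = 1.71×1.204^2 = 2.479.
Fraction of consumed M going to N: r_N/(r_N+r_P) = 0.3901.
C_N = 0.3901·C_{M0}·X = 0.3901×5.99×0.799 = 1.87 kmol/m³.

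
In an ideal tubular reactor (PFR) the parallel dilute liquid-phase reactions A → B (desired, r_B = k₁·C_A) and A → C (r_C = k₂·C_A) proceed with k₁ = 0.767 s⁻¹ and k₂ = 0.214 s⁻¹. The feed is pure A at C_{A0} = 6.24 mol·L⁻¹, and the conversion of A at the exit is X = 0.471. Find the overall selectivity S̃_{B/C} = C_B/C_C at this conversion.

3.58

C_A = C_{A0}(1−X) = 3.301 mol·L⁻¹.
Both paths are first order in A, so the instantaneous fraction to B is constant: dC_B/d(−C_A) = k₁/(k₁+k₂) = 0.7819.
C_B = 0.7819·(C_{A0}−C_A) = 0.7819×2.939 = 2.30 mol·L⁻¹.
C_C = (C_{A0}−C_A)−C_B = 0.6411 mol·L⁻¹; S̃_{B/C} = 2.298/0.6411 = 3.58.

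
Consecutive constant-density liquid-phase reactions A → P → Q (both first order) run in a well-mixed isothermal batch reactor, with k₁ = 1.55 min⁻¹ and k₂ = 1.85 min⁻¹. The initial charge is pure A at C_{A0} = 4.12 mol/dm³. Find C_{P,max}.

Evaluating C_P at t_opt = ln(k₂/k₁)/(k₂−k₁) gives C_{P,max}/C_{A0} = (k₁/k₂)^[k₂/(k₂−k₁)].
= (1.55/1.85)^(1.85/(1.85−1.55)) = (0.8378)^(6.167) = 0.3359.
C_{P,max} = 0.3359×4.12 = 1.38 mol/dm³.

1.38 mol/dm³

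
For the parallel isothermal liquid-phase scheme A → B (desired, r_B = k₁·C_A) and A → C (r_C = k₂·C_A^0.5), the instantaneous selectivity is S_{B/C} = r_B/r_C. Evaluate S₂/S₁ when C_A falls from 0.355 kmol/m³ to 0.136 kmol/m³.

S_{B/C} = (k₁/k₂)·C_A^0.5, so S₂/S₁ = (C_{A,2}/C_{A,1})^0.5.
= (0.136/0.355)^0.5 = (0.3831)^0.5 = 0.619.
Selectivity toward B falls as C_A falls — high-concentration operation is favoured.

0.619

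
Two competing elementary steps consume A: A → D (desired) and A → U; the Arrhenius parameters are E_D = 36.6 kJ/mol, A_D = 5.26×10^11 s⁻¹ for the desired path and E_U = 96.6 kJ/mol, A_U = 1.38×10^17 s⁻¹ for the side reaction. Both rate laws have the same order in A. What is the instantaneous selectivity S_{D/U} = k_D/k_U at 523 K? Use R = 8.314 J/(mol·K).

k_D/k_U = (A_D/A_U)·exp[−(E_D−E_U)/(RT)] = (A_D/A_U)·exp[(E_U−E_D)/(RT)].
(E_U−E_D)/(RT) = (96.6−36.6)×10³/(8.314×523) = 60000/4348 = 13.80.
k_D/k_U = (5.26×10^11/1.38×10^17)·exp(13.80) = 3.812×10^-6 × 9.834×10^5 = 3.75.
Since E_D < E_U, lowering the temperature improves selectivity toward D.

3.75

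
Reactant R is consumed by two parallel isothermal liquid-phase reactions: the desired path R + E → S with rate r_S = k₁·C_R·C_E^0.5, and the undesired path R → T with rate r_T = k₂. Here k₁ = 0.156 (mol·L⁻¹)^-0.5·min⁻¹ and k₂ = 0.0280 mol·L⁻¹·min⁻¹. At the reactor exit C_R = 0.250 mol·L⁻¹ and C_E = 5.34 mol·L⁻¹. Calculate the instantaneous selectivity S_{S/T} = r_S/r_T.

3.22

S_{S/T} = r_S/r_T = (k₁·C_R·C_E^0.5)/(k₂) = (k₁/k₂)·C_R·C_E^0.5.
= (0.156×0.2500×5.340^0.5) / (0.0280) = 0.09012/0.02800 = 3.22.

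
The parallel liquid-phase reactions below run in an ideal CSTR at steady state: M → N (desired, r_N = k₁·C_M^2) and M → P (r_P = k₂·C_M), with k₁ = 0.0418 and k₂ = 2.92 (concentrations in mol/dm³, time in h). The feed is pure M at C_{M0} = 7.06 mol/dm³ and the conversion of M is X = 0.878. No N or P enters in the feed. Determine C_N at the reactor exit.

0.0755 mol/dm³

Exit C_M = C_{M0}(1−X) = 7.06×0.122 = 0.8613 mol/dm³.
In a CSTR the entire volume is at exit conditions, so r_N = 0.0418×0.8613^2 = 0.03101 and r_P = 2.92×0.8613 = 2.515.
Fraction of consumed M going to N: r_N/(r_N+r_P) = 0.01218.
C_N = 0.01218·C_{M0}·X = 0.01218×7.06×0.878 = 0.0755 mol/dm³.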